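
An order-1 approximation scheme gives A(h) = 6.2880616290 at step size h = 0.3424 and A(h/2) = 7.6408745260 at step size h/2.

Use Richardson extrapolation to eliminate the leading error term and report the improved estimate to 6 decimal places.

8.993687

r = 1: numerator weight 2, denominator 1.
Weighted: 15.2817490520 − 6.2880616290 = 8.9936874230
8.9936874230 ÷ 1 = 8.9936874230
Correction |R − A(h/2)| = 1.353e+00; gap |A(h/2) − A(h)| = 1.353e+00.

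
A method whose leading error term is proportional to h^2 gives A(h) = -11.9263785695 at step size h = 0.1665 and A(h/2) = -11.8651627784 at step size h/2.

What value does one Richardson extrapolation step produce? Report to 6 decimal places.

Error is O(h^2); halving h shrinks it by 2^2 = 4.
4 × (-11.8651627784) = -47.4606511136; subtract (-11.9263785695) → -35.5342725441
(-35.5342725441) ÷ 3 = -11.8447575147
Correction |R − A(h/2)| = 2.041e-02; gap |A(h/2) − A(h)| = 6.122e-02.

-11.844758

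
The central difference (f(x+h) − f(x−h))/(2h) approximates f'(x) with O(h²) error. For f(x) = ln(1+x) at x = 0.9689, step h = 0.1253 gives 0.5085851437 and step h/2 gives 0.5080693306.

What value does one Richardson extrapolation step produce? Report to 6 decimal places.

The method has order 2: 2^2 = 4.
Numerator 4*A(h/2) − A(h) = 4*0.5080693306 − 0.5085851437 = 1.5236921787
Extrapolated: 1.5236921787 / 3 = 0.5078973929
Gap between inputs: 5.158e-04; correction applied: −0.0001719377.

0.507897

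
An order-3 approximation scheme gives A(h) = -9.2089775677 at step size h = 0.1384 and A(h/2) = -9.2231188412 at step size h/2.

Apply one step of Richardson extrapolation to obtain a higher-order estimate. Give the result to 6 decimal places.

r = 3: numerator weight 8, denominator 7.
2^3*A(h/2) = -73.7849507296; minus A(h) gives -64.5759731619.
Extrapolated: (-64.5759731619) / 7 = -9.2251390231
Shift from A(h/2): −0.0020201819.

-9.225139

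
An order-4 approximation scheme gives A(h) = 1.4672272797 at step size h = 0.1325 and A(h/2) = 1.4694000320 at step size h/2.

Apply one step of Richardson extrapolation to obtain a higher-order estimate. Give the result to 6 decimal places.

Method order is 4; weight 2^4 = 16.
Weighted: 23.5104005120 − 1.4672272797 = 22.0431732323
Extrapolated: 22.0431732323 / 15 = 1.4695448822

1.469545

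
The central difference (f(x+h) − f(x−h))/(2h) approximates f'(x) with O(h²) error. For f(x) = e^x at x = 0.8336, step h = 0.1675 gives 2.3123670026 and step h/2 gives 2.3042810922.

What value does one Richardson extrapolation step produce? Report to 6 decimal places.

The method has order 2: 2^2 = 4.
2^2×A(h/2) = 9.2171243688; minus A(h) gives 6.9047573662.
Denominator 4 − 1 = 3.
Result: 2.3015857887

2.301586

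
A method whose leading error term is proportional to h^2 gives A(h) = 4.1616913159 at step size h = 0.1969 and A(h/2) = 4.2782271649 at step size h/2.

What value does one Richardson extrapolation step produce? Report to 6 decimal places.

4.317072

With r = 2 the leading error scales as h^2, so the weight is 2^2 = 4.
Top: 4(4.2782271649) − (4.1616913159) = 12.9512173437
Denominator 4 − 1 = 3.
Result: 4.3170724479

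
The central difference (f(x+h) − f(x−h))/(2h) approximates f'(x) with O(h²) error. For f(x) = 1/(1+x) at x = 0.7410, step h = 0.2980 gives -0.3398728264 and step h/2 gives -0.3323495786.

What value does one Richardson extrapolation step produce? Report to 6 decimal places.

Error is O(h^2); halving h shrinks it by 2^2 = 4.
Top: 4(-0.3323495786) − (-0.3398728264) = -0.9895254880
Denominator 4 − 1 = 3.
(4×(-0.3323495786) − (-0.3398728264))/(4 − 1) = -0.3298418293

-0.329842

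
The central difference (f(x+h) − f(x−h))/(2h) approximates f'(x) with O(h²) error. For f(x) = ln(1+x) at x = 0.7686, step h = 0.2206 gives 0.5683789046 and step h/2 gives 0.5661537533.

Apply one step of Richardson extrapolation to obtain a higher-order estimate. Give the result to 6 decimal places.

0.565412

r = 2, so 2^r = 4.
Difference of the inputs: 0.5661537533 − 0.5683789046 = -0.0022251513
Correction (A(h/2) − A(h))/(4 − 1) = (-0.0022251513)/3 = -0.0007417171
R = A(h/2) + (A(h/2) − A(h))/3 = 0.5661537533 − 0.0007417171 = 0.5654120362
Gap between inputs: 2.225e-03; correction applied: −0.0007417171.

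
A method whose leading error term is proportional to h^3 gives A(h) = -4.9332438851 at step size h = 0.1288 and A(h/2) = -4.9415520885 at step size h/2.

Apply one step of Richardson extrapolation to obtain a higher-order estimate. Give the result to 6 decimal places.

Order 3 gives 2^r = 8 and 2^r − 1 = 7.
Top: 8(-4.9415520885) − (-4.9332438851) = -34.5991728229
R = (-34.5991728229)/7 = -4.9427389747
Gap between inputs: 8.308e-03; correction applied: −0.0011868862.

-4.942739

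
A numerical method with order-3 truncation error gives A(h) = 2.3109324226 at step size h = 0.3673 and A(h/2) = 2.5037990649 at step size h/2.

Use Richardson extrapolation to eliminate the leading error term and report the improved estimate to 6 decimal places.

2.531351

Order 3 gives 2^r = 8 and 2^r − 1 = 7.
Top: 8(2.5037990649) − (2.3109324226) = 17.7194600966
(8*2.5037990649 − 2.3109324226)/(8 − 1) = 2.5313514424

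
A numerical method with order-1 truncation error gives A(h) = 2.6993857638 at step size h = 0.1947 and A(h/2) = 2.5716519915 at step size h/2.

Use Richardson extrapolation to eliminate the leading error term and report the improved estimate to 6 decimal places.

Order 1 gives 2^r = 2 and 2^r − 1 = 1.
2·2.5716519915 − 2.6993857638 = 2.4439182192
Extrapolated: 2.4439182192 / 1 = 2.4439182192
Gap between inputs: 1.277e-01; correction applied: −0.1277337723.

2.443918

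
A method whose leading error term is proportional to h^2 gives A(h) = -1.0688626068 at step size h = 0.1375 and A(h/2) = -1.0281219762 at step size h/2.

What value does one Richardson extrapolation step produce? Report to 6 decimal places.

-1.014542

Method order is 2; weight 2^2 = 4.
Weighted: (-4.1124879048) − (-1.0688626068) = -3.0436252980
Divide by 2^2 − 1 = 3.
Extrapolated: (-3.0436252980) / 3 = -1.0145417660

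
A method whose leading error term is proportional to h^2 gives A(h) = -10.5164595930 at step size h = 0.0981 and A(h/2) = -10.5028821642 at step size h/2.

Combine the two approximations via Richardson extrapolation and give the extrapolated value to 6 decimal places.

r = 2: numerator weight 4, denominator 3.
4×(-10.5028821642) = -42.0115286568; subtract (-10.5164595930) → -31.4950690638
Divide by 2^2 − 1 = 3.
So the Richardson estimate is -10.4983563546.
Correction |R − A(h/2)| = 4.526e-03; gap |A(h/2) − A(h)| = 1.358e-02.

-10.498356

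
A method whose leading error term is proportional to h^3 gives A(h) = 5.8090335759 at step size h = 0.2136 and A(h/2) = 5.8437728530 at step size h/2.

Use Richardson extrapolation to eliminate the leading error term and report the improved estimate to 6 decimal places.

Method order is 3; weight 2^3 = 8.
Numerator 8×A(h/2) − A(h) = 8×5.8437728530 − 5.8090335759 = 40.9411492481
(8×5.8437728530 − 5.8090335759)/(8 − 1) = 5.8487356069

5.848736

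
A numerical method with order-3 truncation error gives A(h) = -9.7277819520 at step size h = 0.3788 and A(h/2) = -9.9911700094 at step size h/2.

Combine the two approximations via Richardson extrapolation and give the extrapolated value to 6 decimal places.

-10.028797

The method has order 3: 2^3 = 8.
Difference of the inputs: -9.9911700094 − (-9.7277819520) = -0.2633880574
Correction (A(h/2) − A(h))/(8 − 1) = (-0.2633880574)/7 = -0.0376268653
R = A(h/2) + (A(h/2) − A(h))/7 = -9.9911700094 − 0.0376268653 = -10.0287968747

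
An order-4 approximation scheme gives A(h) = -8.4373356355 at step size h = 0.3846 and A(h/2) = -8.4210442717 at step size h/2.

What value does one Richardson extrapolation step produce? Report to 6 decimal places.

Error is O(h^4); halving h shrinks it by 2^4 = 16.
16·(-8.4210442717) = -134.7367083472; subtract (-8.4373356355) → -126.2993727117
(16·(-8.4210442717) − (-8.4373356355))/(16 − 1) = -8.4199581808
Shift from A(h/2): +0.0010860909.

-8.419958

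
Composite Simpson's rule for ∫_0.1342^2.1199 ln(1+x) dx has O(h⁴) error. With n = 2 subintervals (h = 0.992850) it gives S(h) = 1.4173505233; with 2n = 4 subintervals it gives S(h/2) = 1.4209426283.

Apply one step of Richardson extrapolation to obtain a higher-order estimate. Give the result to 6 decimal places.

1.421182

Leading term ∝ h^4; use weight 16 = 2^4.
16*1.4209426283 − 1.4173505233 = 21.3177315295
21.3177315295 ÷ 15 = 1.4211821020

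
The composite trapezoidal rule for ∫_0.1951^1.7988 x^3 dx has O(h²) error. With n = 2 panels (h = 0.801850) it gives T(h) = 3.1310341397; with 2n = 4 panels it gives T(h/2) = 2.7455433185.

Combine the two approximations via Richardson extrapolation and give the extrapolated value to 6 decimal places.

2.617046

Error is O(h^2); halving h shrinks it by 2^2 = 4.
Weighted: 10.9821732740 − 3.1310341397 = 7.8511391343
Denominator 4 − 1 = 3.
So the Richardson estimate is 2.6170463781.
Shift from A(h/2): −0.1284969404.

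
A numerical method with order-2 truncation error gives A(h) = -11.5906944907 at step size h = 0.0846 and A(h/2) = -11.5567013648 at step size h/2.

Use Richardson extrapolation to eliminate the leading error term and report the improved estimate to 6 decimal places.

Error is O(h^2); halving h shrinks it by 2^2 = 4.
Top: 4(-11.5567013648) − (-11.5906944907) = -34.6361109685
Denominator 4 − 1 = 3.
R = (-34.6361109685)/3 = -11.5453703228

-11.545370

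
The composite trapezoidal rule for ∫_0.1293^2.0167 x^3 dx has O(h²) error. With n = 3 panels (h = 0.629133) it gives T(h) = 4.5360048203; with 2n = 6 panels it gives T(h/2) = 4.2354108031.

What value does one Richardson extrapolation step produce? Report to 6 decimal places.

4.135213

With r = 2 the leading error scales as h^2, so the weight is 2^2 = 4.
4×4.2354108031 = 16.9416432124; subtract 4.5360048203 → 12.4056383921
R = 12.4056383921/3 = 4.1352127974
Shift from A(h/2): −0.1001980057.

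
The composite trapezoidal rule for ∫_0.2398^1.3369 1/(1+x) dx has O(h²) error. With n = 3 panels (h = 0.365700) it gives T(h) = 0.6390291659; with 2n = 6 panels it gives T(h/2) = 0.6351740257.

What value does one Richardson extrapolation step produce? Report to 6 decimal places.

Method order is 2; weight 2^2 = 4.
A(h/2) − A(h) = 0.6351740257 − 0.6390291659 = -0.0038551402
Divide by 2^2 − 1 = 3: (-0.0038551402)/3 = -0.0012850467
R = 0.6351740257 − 0.0012850467 = 0.6338889790

0.633889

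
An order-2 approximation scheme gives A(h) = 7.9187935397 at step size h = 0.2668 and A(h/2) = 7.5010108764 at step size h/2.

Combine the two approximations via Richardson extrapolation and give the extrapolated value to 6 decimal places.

With r = 2 the leading error scales as h^2, so the weight is 2^2 = 4.
Numerator 4*A(h/2) − A(h) = 4*7.5010108764 − 7.9187935397 = 22.0852499659
(4*7.5010108764 − 7.9187935397)/(4 − 1) = 7.3617499886

7.361750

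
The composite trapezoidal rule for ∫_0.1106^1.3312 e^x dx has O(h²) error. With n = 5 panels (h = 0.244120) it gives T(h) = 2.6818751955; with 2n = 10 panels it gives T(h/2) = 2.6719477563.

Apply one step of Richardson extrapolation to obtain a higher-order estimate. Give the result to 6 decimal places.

2.668639

With r = 2 the leading error scales as h^2, so the weight is 2^2 = 4.
4×2.6719477563 − 2.6818751955 = 8.0059158297
(4×2.6719477563 − 2.6818751955)/(4 − 1) = 2.6686386099
Gap between inputs: 9.927e-03; correction applied: −0.0033091464.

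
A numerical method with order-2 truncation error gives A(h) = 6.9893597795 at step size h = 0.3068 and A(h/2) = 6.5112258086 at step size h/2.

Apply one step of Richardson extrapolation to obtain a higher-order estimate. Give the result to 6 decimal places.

6.351848

r = 2, so 2^r = 4.
Numerator 4·A(h/2) − A(h) = 4·6.5112258086 − 6.9893597795 = 19.0555434549
Divide by 2^2 − 1 = 3.
(4·6.5112258086 − 6.9893597795)/(4 − 1) = 6.3518478183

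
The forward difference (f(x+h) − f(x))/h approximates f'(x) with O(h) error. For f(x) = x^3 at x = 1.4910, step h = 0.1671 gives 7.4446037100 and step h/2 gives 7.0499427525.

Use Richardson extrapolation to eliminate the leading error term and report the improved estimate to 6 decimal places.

6.655282

The method has order 1: 2^1 = 2.
A(h/2) − A(h) = 7.0499427525 − 7.4446037100 = -0.3946609575
Divide by 2^1 − 1 = 1: (-0.3946609575)/1 = -0.3946609575
R = 7.0499427525 − 0.3946609575 = 6.6552817950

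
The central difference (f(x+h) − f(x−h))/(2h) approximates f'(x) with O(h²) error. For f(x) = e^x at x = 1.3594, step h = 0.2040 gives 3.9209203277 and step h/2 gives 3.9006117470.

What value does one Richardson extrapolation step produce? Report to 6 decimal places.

r = 2: numerator weight 4, denominator 3.
4×3.9006117470 = 15.6024469880; 15.6024469880 − 3.9209203277 = 11.6815266603
11.6815266603 ÷ 3 = 3.8938422201
Correction |R − A(h/2)| = 6.770e-03; gap |A(h/2) − A(h)| = 2.031e-02.

3.893842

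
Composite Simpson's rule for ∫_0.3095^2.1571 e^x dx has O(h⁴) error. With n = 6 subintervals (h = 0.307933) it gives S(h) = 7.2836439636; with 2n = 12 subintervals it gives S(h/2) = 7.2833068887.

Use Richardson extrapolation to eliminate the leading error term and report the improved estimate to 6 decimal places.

7.283284

With r = 4 the leading error scales as h^4, so the weight is 2^4 = 16.
Difference of the inputs: 7.2833068887 − 7.2836439636 = -0.0003370749
Divide by 2^4 − 1 = 15: (-0.0003370749)/15 = -0.0000224717
R = A(h/2) + (A(h/2) − A(h))/15 = 7.2833068887 − 0.0000224717 = 7.2832844170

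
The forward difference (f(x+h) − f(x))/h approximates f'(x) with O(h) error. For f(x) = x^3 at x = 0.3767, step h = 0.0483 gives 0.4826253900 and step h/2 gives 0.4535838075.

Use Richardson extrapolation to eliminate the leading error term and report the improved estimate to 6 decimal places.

Method order is 1; weight 2^1 = 2.
2 × 0.4535838075 = 0.9071676150; 0.9071676150 − 0.4826253900 = 0.4245422250
Divide by 2^1 − 1 = 1.
So the Richardson estimate is 0.4245422250.

0.424542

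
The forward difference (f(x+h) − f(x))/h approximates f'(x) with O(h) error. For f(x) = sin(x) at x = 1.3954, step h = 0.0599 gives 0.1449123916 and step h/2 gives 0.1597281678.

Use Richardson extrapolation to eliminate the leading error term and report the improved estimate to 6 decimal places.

The method has order 1: 2^1 = 2.
2*0.1597281678 − 0.1449123916 = 0.1745439440
(2*0.1597281678 − 0.1449123916)/(2 − 1) = 0.1745439440

0.174544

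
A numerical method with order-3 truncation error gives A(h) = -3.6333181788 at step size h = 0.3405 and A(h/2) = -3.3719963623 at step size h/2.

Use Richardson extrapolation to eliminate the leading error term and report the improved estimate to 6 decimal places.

-3.334665

Leading term ∝ h^3; use weight 8 = 2^3.
8 × (-3.3719963623) = -26.9759708984; (-26.9759708984) − (-3.6333181788) = -23.3426527196
Divide by 2^3 − 1 = 7.
Result: -3.3346646742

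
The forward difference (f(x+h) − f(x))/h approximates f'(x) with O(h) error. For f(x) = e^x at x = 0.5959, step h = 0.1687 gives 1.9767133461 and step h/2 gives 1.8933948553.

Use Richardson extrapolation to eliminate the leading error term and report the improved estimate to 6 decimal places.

Error is O(h^1); halving h shrinks it by 2^1 = 2.
2^1 × A(h/2) = 3.7867897106; minus A(h) gives 1.8100763645.
(2 × 1.8933948553 − 1.9767133461)/(2 − 1) = 1.8100763645

1.810076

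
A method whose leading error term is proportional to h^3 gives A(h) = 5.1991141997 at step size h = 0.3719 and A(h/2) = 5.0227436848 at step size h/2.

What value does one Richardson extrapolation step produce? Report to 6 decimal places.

4.997548

Order 3 gives 2^r = 8 and 2^r − 1 = 7.
8·5.0227436848 − 5.1991141997 = 34.9828352787
Divide by 2^3 − 1 = 7.
So the Richardson estimate is 4.9975478970.
Correction |R − A(h/2)| = 2.520e-02; gap |A(h/2) − A(h)| = 1.764e-01.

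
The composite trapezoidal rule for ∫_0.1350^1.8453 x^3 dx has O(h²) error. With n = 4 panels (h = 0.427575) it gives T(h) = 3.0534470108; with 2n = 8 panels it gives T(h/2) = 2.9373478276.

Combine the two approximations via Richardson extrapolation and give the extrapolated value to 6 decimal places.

Order 2 gives 2^r = 4 and 2^r − 1 = 3.
Numerator 4 × A(h/2) − A(h) = 4 × 2.9373478276 − 3.0534470108 = 8.6959442996
(4 × 2.9373478276 − 3.0534470108)/(4 − 1) = 2.8986480999
Correction |R − A(h/2)| = 3.870e-02; gap |A(h/2) − A(h)| = 1.161e-01.

2.898648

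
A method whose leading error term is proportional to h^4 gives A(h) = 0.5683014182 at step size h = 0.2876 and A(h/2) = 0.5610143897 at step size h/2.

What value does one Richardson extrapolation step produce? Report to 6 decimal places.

Error is O(h^4); halving h shrinks it by 2^4 = 16.
Weighted: 8.9762302352 − 0.5683014182 = 8.4079288170
Extrapolated: 8.4079288170 / 15 = 0.5605285878
Correction |R − A(h/2)| = 4.858e-04; gap |A(h/2) − A(h)| = 7.287e-03.

0.560529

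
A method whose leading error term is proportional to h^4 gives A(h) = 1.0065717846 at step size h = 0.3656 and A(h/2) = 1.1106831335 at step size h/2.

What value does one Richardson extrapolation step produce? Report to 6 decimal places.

r = 4: numerator weight 16, denominator 15.
Numerator 16 × A(h/2) − A(h) = 16 × 1.1106831335 − 1.0065717846 = 16.7643583514
Denominator 16 − 1 = 15.
Result: 1.1176238901
Shift from A(h/2): +0.0069407566.

1.117624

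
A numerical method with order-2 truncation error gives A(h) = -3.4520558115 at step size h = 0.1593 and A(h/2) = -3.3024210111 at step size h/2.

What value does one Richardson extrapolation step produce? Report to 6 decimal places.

Error is O(h^2); halving h shrinks it by 2^2 = 4.
A(h/2) − A(h) = -3.3024210111 − (-3.4520558115) = 0.1496348004
Correction (A(h/2) − A(h))/(4 − 1) = 0.1496348004/3 = 0.0498782668
R = A(h/2) + (A(h/2) − A(h))/3 = -3.3024210111 + 0.0498782668 = -3.2525427443

-3.252543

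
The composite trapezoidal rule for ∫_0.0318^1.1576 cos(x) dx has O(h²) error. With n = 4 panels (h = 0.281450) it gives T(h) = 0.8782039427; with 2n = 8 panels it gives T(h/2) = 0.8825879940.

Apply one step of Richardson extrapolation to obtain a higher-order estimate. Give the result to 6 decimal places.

0.884049

With r = 2 the leading error scales as h^2, so the weight is 2^2 = 4.
Numerator 4×A(h/2) − A(h) = 4×0.8825879940 − 0.8782039427 = 2.6521480333
(4×0.8825879940 − 0.8782039427)/(4 − 1) = 0.8840493444
Gap between inputs: 4.384e-03; correction applied: +0.0014613504.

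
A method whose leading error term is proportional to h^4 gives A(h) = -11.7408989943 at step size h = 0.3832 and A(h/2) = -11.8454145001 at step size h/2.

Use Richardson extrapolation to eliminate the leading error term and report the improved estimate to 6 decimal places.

-11.852382

Order 4 gives 2^r = 16 and 2^r − 1 = 15.
A(h/2) − A(h) = -11.8454145001 − (-11.7408989943) = -0.1045155058
Correction (A(h/2) − A(h))/(16 − 1) = (-0.1045155058)/15 = -0.0069677004
R = -11.8454145001 − 0.0069677004 = -11.8523822005
Gap between inputs: 1.045e-01; correction applied: −0.0069677004.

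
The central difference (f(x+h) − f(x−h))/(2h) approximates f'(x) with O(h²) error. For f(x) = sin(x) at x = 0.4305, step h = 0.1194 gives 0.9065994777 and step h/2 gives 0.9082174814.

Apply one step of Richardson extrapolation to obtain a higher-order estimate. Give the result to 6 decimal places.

Order 2 gives 2^r = 4 and 2^r − 1 = 3.
Weighted: 3.6328699256 − 0.9065994777 = 2.7262704479
Divide by 2^2 − 1 = 3.
2.7262704479 ÷ 3 = 0.9087568160
Shift from A(h/2): +0.0005393346.

0.908757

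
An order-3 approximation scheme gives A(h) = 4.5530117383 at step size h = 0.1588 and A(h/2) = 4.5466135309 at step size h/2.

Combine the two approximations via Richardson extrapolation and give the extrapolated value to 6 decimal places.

Error is O(h^3); halving h shrinks it by 2^3 = 8.
Difference of the inputs: 4.5466135309 − 4.5530117383 = -0.0063982074
Divide by 2^3 − 1 = 7: (-0.0063982074)/7 = -0.0009140296
R = A(h/2) + (A(h/2) − A(h))/7 = 4.5466135309 − 0.0009140296 = 4.5456995013
Gap between inputs: 6.398e-03; correction applied: −0.0009140296.

4.545700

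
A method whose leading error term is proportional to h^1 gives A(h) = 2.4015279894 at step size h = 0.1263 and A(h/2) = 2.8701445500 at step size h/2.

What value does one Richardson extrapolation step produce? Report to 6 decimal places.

3.338761

Error is O(h^1); halving h shrinks it by 2^1 = 2.
Numerator 2×A(h/2) − A(h) = 2×2.8701445500 − 2.4015279894 = 3.3387611106
Denominator 2 − 1 = 1.
So the Richardson estimate is 3.3387611106.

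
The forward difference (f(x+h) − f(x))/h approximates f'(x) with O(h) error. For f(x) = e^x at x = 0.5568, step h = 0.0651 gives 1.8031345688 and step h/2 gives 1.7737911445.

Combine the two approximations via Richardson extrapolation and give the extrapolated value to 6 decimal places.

Error is O(h^1); halving h shrinks it by 2^1 = 2.
2·1.7737911445 = 3.5475822890; subtract 1.8031345688 → 1.7444477202
Denominator 2 − 1 = 1.
1.7444477202 ÷ 1 = 1.7444477202

1.744448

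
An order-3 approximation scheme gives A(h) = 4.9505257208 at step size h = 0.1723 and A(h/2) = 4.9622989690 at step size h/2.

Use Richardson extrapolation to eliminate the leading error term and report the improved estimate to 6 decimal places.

The method has order 3: 2^3 = 8.
Numerator 8×A(h/2) − A(h) = 8×4.9622989690 − 4.9505257208 = 34.7478660312
34.7478660312 ÷ 7 = 4.9639808616

4.963981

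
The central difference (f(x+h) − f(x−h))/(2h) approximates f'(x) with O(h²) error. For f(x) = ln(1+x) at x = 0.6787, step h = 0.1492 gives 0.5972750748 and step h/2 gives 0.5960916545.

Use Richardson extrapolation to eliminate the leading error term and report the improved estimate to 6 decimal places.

0.595697

Order 2 gives 2^r = 4 and 2^r − 1 = 3.
Numerator 4*A(h/2) − A(h) = 4*0.5960916545 − 0.5972750748 = 1.7870915432
Denominator 4 − 1 = 3.
(4*0.5960916545 − 0.5972750748)/(4 − 1) = 0.5956971811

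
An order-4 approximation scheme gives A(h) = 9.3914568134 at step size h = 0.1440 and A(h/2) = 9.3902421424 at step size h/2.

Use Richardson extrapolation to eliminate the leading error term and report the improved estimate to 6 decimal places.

r = 4: numerator weight 16, denominator 15.
A(h/2) − A(h) = 9.3902421424 − 9.3914568134 = -0.0012146710
Divide by 2^4 − 1 = 15: (-0.0012146710)/15 = -0.0000809781
R = A(h/2) + (A(h/2) − A(h))/15 = 9.3902421424 − 0.0000809781 = 9.3901611643

9.390161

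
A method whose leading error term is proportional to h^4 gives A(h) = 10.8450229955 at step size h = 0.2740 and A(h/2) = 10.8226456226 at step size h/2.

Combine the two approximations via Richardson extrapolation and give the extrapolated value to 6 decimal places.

10.821154

Leading term ∝ h^4; use weight 16 = 2^4.
Numerator 16·A(h/2) − A(h) = 16·10.8226456226 − 10.8450229955 = 162.3173069661
Denominator 16 − 1 = 15.
Result: 10.8211537977
Shift from A(h/2): −0.0014918249.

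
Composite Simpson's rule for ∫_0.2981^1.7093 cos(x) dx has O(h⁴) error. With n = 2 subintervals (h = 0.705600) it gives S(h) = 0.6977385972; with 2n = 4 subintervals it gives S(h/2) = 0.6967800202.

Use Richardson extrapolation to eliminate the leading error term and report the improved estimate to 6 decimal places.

The method has order 4: 2^4 = 16.
Top: 16(0.6967800202) − (0.6977385972) = 10.4507417260
(16*0.6967800202 − 0.6977385972)/(16 − 1) = 0.6967161151

0.696716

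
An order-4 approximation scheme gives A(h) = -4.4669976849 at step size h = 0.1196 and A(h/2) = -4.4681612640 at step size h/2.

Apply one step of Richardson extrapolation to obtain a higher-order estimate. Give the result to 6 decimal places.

r = 4, so 2^r = 16.
16×(-4.4681612640) − (-4.4669976849) = -67.0235825391
Divide by 2^4 − 1 = 15.
(-67.0235825391) ÷ 15 = -4.4682388359

-4.468239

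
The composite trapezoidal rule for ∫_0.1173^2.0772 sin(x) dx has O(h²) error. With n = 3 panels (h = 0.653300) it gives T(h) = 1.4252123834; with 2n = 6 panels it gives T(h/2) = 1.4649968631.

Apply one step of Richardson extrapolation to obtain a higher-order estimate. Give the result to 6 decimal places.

Order 2 gives 2^r = 4 and 2^r − 1 = 3.
2^2*A(h/2) = 5.8599874524; minus A(h) gives 4.4347750690.
Denominator 4 − 1 = 3.
So the Richardson estimate is 1.4782583563.
Shift from A(h/2): +0.0132614932.

1.478258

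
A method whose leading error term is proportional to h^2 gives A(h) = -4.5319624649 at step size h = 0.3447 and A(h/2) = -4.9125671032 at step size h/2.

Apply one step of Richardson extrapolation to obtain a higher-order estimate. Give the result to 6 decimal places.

-5.039435

Method order is 2; weight 2^2 = 4.
Difference of the inputs: -4.9125671032 − (-4.5319624649) = -0.3806046383
Divide by 2^2 − 1 = 3: (-0.3806046383)/3 = -0.1268682128
R = A(h/2) + (A(h/2) − A(h))/3 = -4.9125671032 − 0.1268682128 = -5.0394353160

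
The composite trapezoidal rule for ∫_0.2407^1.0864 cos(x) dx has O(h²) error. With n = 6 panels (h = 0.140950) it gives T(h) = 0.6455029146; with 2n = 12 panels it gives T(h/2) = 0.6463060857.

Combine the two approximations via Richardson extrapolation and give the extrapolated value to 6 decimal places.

0.646574

r = 2: numerator weight 4, denominator 3.
Top: 4(0.6463060857) − (0.6455029146) = 1.9397214282
Extrapolated: 1.9397214282 / 3 = 0.6465738094
Correction |R − A(h/2)| = 2.677e-04; gap |A(h/2) − A(h)| = 8.032e-04.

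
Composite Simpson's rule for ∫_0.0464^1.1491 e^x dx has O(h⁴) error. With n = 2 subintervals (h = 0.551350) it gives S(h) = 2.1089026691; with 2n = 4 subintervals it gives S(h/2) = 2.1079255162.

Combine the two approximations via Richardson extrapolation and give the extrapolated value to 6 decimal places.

r = 4: numerator weight 16, denominator 15.
16*2.1079255162 = 33.7268082592; subtract 2.1089026691 → 31.6179055901
Divide by 2^4 − 1 = 15.
(16*2.1079255162 − 2.1089026691)/(16 − 1) = 2.1078603727

2.107860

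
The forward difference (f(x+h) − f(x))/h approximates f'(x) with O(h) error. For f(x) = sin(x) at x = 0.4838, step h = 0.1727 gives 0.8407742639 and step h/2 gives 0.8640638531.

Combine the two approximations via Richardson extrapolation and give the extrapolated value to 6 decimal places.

0.887353

r = 1, so 2^r = 2.
2·0.8640638531 = 1.7281277062; 1.7281277062 − 0.8407742639 = 0.8873534423
(2·0.8640638531 − 0.8407742639)/(2 − 1) = 0.8873534423
Shift from A(h/2): +0.0232895892.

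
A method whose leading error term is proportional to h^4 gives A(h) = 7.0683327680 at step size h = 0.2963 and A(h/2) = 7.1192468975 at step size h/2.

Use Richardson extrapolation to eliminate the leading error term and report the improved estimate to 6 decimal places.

7.122641

Order 4 gives 2^r = 16 and 2^r − 1 = 15.
16*7.1192468975 = 113.9079503600; subtract 7.0683327680 → 106.8396175920
R = 106.8396175920/15 = 7.1226411728
Shift from A(h/2): +0.0033942753.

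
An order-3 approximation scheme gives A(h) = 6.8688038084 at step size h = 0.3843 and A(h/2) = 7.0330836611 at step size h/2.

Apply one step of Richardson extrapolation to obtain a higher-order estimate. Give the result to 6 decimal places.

The method has order 3: 2^3 = 8.
Weighted: 56.2646692888 − 6.8688038084 = 49.3958654804
Denominator 8 − 1 = 7.
R = 49.3958654804/7 = 7.0565522115
Correction |R − A(h/2)| = 2.347e-02; gap |A(h/2) − A(h)| = 1.643e-01.

7.056552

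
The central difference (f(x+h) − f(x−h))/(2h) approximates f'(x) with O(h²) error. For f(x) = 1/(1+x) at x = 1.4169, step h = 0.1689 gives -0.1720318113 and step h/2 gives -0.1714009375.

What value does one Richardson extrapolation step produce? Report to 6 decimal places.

Method order is 2; weight 2^2 = 4.
4·(-0.1714009375) = -0.6856037500; subtract (-0.1720318113) → -0.5135719387
(-0.5135719387) ÷ 3 = -0.1711906462
Gap between inputs: 6.309e-04; correction applied: +0.0002102913.

-0.171191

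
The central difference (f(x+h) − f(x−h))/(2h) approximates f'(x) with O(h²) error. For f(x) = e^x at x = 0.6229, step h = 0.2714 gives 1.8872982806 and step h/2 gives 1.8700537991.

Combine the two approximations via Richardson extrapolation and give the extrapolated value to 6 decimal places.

1.864306

Method order is 2; weight 2^2 = 4.
2^2·A(h/2) = 7.4802151964; minus A(h) gives 5.5929169158.
Denominator 4 − 1 = 3.
So the Richardson estimate is 1.8643056386.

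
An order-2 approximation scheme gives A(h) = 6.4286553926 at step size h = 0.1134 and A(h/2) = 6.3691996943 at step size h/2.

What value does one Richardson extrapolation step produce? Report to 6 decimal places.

6.349381

Order 2 gives 2^r = 4 and 2^r − 1 = 3.
Weighted: 25.4767987772 − 6.4286553926 = 19.0481433846
19.0481433846 ÷ 3 = 6.3493811282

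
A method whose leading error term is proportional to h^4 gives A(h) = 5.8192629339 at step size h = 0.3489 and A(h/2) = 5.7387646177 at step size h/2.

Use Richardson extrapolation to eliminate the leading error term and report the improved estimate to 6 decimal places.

With r = 4 the leading error scales as h^4, so the weight is 2^4 = 16.
Top: 16(5.7387646177) − (5.8192629339) = 86.0009709493
Denominator 16 − 1 = 15.
So the Richardson estimate is 5.7333980633.
Correction |R − A(h/2)| = 5.367e-03; gap |A(h/2) − A(h)| = 8.050e-02.

5.733398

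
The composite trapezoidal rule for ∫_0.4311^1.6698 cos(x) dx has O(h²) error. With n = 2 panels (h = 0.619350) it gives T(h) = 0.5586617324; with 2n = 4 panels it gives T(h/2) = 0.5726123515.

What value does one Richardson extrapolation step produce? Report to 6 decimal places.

0.577263

Leading term ∝ h^2; use weight 4 = 2^2.
4·0.5726123515 − 0.5586617324 = 1.7317876736
(4·0.5726123515 − 0.5586617324)/(4 − 1) = 0.5772625579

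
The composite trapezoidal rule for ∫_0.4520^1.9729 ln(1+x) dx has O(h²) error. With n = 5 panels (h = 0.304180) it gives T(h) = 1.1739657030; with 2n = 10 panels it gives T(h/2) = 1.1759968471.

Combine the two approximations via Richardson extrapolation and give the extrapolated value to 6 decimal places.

r = 2, so 2^r = 4.
4×1.1759968471 = 4.7039873884; 4.7039873884 − 1.1739657030 = 3.5300216854
Denominator 4 − 1 = 3.
(4×1.1759968471 − 1.1739657030)/(4 − 1) = 1.1766738951
Shift from A(h/2): +0.0006770480.

1.176674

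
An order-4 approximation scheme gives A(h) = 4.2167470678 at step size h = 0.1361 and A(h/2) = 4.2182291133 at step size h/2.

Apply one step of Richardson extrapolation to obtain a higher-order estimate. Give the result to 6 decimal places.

Leading term ∝ h^4; use weight 16 = 2^4.
16·4.2182291133 = 67.4916658128; 67.4916658128 − 4.2167470678 = 63.2749187450
63.2749187450 ÷ 15 = 4.2183279163
Gap between inputs: 1.482e-03; correction applied: +0.0000988030.

4.218328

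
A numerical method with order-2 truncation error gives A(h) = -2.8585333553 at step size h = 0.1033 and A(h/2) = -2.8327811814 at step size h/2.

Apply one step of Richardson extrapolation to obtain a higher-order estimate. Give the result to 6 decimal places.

r = 2, so 2^r = 4.
Difference of the inputs: -2.8327811814 − (-2.8585333553) = 0.0257521739
Divide by 2^2 − 1 = 3: 0.0257521739/3 = 0.0085840580
R = -2.8327811814 + 0.0085840580 = -2.8241971234

-2.824197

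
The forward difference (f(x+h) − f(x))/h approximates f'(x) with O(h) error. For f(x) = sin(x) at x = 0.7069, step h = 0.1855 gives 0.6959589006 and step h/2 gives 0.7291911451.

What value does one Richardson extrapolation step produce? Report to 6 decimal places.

The method has order 1: 2^1 = 2.
2 × 0.7291911451 = 1.4583822902; subtract 0.6959589006 → 0.7624233896
Divide by 2^1 − 1 = 1.
R = 0.7624233896/1 = 0.7624233896

0.762423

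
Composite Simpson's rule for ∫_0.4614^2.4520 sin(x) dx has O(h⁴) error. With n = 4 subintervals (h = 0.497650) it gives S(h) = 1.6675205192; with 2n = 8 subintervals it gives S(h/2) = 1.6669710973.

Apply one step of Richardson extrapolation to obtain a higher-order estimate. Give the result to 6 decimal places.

r = 4: numerator weight 16, denominator 15.
16×1.6669710973 − 1.6675205192 = 25.0040170376
Denominator 16 − 1 = 15.
So the Richardson estimate is 1.6669344692.

1.666934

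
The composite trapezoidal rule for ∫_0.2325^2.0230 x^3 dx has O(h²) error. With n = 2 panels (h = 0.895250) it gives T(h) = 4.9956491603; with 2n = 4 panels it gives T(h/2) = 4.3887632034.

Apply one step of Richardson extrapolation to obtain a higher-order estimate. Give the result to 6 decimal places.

4.186468

Method order is 2; weight 2^2 = 4.
4*4.3887632034 = 17.5550528136; 17.5550528136 − 4.9956491603 = 12.5594036533
12.5594036533 ÷ 3 = 4.1864678844
Correction |R − A(h/2)| = 2.023e-01; gap |A(h/2) − A(h)| = 6.069e-01.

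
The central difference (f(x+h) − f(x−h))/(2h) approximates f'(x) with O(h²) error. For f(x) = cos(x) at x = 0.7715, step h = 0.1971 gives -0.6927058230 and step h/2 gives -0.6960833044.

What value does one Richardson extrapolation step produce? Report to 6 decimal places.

-0.697209

r = 2: numerator weight 4, denominator 3.
Difference of the inputs: -0.6960833044 − (-0.6927058230) = -0.0033774814
Divide by 2^2 − 1 = 3: (-0.0033774814)/3 = -0.0011258271
R = -0.6960833044 − 0.0011258271 = -0.6972091315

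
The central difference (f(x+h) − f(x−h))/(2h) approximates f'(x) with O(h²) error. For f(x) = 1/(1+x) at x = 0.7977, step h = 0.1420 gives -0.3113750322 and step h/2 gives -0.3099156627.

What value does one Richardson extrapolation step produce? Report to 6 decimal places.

Method order is 2; weight 2^2 = 4.
4×(-0.3099156627) = -1.2396626508; subtract (-0.3113750322) → -0.9282876186
R = (-0.9282876186)/3 = -0.3094292062

-0.309429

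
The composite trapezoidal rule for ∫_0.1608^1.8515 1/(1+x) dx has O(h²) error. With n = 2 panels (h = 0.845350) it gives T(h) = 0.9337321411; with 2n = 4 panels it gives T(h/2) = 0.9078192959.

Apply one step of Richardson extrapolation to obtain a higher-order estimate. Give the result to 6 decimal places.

0.899182

Method order is 2; weight 2^2 = 4.
Weighted: 3.6312771836 − 0.9337321411 = 2.6975450425
Denominator 4 − 1 = 3.
2.6975450425 ÷ 3 = 0.8991816808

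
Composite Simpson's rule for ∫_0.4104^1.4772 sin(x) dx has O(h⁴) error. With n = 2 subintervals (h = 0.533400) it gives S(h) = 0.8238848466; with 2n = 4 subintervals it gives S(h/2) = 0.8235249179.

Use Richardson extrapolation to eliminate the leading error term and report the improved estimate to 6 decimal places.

r = 4: numerator weight 16, denominator 15.
Top: 16(0.8235249179) − (0.8238848466) = 12.3525138398
(16×0.8235249179 − 0.8238848466)/(16 − 1) = 0.8235009227
Correction |R − A(h/2)| = 2.400e-05; gap |A(h/2) − A(h)| = 3.599e-04.

0.823501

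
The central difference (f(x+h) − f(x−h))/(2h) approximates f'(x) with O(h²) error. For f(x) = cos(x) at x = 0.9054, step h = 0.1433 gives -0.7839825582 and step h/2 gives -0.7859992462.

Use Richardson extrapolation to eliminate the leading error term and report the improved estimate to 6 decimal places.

-0.786671

With r = 2 the leading error scales as h^2, so the weight is 2^2 = 4.
4*(-0.7859992462) − (-0.7839825582) = -2.3600144266
Denominator 4 − 1 = 3.
(-2.3600144266) ÷ 3 = -0.7866714755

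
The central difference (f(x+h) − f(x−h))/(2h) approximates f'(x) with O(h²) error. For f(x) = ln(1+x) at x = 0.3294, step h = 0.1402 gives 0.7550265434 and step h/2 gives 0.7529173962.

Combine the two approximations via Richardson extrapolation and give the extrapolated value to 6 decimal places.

The method has order 2: 2^2 = 4.
4×0.7529173962 = 3.0116695848; subtract 0.7550265434 → 2.2566430414
Extrapolated: 2.2566430414 / 3 = 0.7522143471

0.752214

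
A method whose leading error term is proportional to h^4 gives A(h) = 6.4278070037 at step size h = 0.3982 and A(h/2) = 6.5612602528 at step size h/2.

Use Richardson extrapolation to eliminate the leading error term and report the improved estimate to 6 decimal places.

Leading term ∝ h^4; use weight 16 = 2^4.
Top: 16(6.5612602528) − (6.4278070037) = 98.5523570411
Denominator 16 − 1 = 15.
R = 98.5523570411/15 = 6.5701571361

6.570157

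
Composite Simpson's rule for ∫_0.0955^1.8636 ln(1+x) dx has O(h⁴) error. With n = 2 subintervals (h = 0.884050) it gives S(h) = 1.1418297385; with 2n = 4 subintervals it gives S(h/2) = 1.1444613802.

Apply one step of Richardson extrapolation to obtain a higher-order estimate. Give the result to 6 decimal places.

Order 4 gives 2^r = 16 and 2^r − 1 = 15.
16×1.1444613802 = 18.3113820832; 18.3113820832 − 1.1418297385 = 17.1695523447
Denominator 16 − 1 = 15.
R = 17.1695523447/15 = 1.1446368230

1.144637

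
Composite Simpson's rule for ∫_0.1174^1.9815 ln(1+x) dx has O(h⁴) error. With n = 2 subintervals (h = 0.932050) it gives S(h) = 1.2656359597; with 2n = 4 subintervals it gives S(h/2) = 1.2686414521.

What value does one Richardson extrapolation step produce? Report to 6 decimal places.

1.268842

r = 4, so 2^r = 16.
16×1.2686414521 = 20.2982632336; 20.2982632336 − 1.2656359597 = 19.0326272739
Denominator 16 − 1 = 15.
So the Richardson estimate is 1.2688418183.
Correction |R − A(h/2)| = 2.004e-04; gap |A(h/2) − A(h)| = 3.005e-03.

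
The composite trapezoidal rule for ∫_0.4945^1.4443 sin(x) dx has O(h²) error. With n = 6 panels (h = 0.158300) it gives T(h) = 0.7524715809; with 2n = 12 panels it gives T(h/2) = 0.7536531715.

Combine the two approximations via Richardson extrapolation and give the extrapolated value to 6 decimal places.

0.754047

With r = 2 the leading error scales as h^2, so the weight is 2^2 = 4.
Top: 4(0.7536531715) − (0.7524715809) = 2.2621411051
2.2621411051 ÷ 3 = 0.7540470350
Gap between inputs: 1.182e-03; correction applied: +0.0003938635.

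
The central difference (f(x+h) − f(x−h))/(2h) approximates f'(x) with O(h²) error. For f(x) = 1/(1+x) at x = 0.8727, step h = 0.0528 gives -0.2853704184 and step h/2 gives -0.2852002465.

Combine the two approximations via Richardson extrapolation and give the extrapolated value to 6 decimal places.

-0.285144

Leading term ∝ h^2; use weight 4 = 2^2.
4*(-0.2852002465) = -1.1408009860; (-1.1408009860) − (-0.2853704184) = -0.8554305676
R = (-0.8554305676)/3 = -0.2851435225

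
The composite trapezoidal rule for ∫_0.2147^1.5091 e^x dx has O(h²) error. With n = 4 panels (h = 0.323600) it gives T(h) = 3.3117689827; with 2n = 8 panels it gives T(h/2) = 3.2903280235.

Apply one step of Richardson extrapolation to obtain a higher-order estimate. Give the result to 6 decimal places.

3.283181

Order 2 gives 2^r = 4 and 2^r − 1 = 3.
Weighted: 13.1613120940 − 3.3117689827 = 9.8495431113
Denominator 4 − 1 = 3.
So the Richardson estimate is 3.2831810371.
Shift from A(h/2): −0.0071469864.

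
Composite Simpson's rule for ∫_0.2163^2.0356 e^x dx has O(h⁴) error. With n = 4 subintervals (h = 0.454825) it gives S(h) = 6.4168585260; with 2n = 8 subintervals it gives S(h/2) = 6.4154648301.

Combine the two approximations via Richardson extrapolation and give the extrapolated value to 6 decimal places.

6.415372

With r = 4 the leading error scales as h^4, so the weight is 2^4 = 16.
16*6.4154648301 = 102.6474372816; 102.6474372816 − 6.4168585260 = 96.2305787556
Denominator 16 − 1 = 15.
(16*6.4154648301 − 6.4168585260)/(16 − 1) = 6.4153719170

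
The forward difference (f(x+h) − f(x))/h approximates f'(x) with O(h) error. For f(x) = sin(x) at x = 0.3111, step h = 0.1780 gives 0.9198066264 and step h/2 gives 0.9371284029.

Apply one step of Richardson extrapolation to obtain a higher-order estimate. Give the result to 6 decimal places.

0.954450

r = 1, so 2^r = 2.
Weighted: 1.8742568058 − 0.9198066264 = 0.9544501794
(2 × 0.9371284029 − 0.9198066264)/(2 − 1) = 0.9544501794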